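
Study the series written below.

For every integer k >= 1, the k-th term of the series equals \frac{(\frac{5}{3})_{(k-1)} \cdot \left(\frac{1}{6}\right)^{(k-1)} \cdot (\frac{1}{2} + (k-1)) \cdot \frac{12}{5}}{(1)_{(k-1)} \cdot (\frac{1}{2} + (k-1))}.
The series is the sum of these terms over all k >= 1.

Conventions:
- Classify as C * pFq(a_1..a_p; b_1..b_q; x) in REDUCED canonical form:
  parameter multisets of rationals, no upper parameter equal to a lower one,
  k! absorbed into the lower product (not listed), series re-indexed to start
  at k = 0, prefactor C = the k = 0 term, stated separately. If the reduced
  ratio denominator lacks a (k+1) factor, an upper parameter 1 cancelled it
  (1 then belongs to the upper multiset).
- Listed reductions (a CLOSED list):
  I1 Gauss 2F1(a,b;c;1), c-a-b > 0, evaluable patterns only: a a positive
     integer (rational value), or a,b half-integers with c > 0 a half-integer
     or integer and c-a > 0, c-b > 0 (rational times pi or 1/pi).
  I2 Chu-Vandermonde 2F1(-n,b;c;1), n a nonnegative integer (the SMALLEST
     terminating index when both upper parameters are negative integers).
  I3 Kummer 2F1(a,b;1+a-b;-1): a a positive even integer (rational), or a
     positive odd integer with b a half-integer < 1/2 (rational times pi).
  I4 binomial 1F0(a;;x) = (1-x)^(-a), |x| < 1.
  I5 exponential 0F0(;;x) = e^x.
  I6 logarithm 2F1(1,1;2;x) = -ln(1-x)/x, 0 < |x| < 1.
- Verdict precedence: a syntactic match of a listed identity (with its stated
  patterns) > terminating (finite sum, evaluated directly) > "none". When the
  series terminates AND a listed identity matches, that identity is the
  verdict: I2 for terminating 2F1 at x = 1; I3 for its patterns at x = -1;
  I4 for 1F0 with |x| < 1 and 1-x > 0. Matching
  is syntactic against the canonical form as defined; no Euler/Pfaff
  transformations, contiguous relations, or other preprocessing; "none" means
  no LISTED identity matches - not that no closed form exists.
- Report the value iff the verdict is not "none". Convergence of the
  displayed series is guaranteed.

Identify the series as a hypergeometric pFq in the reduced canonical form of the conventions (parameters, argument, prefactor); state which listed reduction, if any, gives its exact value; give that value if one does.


Prefactor \frac{12}{5}, argument \frac{1}{6}: 1F0 with upper {\frac{5}{3}} over lower {-}. Verdict at x = \frac{1}{6}: the binomial series (I4) matches (the 1F0 binomial series: exponent -5/3, x = \frac{1}{6}). Sum: \frac{12}{5} \cdot \left(\frac{5}{6}\right)^{-\frac{5}{3}}.

Key step: with t_0 = \frac{12}{5}, k + 1/2 divides numerator and denominator alike; C = 12/5, x = 1/6 after cancelling.
Adjacent-term ratio: r(k) = \frac{1}{6} * (k+\frac{5}{3}) / [(k+1)] - poly over poly, x = \frac{1}{6} from leading terms; C = \frac{12}{5} at k = 0.


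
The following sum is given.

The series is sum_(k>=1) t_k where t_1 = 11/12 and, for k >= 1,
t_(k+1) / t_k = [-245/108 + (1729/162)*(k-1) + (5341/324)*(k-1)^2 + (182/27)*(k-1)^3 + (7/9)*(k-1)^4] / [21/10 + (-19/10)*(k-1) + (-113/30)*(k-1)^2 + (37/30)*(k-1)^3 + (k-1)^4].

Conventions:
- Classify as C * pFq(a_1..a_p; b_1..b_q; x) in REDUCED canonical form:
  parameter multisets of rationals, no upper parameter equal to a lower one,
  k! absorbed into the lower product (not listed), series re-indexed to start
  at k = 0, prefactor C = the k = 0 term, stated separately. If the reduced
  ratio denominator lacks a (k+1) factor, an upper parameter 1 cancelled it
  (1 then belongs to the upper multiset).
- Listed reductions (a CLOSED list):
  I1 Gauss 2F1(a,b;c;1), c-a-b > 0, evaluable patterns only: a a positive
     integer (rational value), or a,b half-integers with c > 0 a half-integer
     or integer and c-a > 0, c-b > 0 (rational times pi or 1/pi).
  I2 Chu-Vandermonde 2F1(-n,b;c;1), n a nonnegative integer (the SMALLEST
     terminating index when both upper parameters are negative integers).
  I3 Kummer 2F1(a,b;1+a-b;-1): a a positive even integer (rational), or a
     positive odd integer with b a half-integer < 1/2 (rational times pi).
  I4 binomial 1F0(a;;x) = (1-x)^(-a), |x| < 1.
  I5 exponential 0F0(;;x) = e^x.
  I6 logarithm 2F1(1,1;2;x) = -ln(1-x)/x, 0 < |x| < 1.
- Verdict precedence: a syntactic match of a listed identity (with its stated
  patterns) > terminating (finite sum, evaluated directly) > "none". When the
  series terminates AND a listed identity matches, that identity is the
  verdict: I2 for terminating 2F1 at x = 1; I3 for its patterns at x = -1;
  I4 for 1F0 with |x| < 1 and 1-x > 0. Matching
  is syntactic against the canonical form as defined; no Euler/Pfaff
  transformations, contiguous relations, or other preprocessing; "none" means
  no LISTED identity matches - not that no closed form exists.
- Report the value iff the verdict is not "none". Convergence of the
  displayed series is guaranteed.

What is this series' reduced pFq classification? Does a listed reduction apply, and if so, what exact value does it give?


With C = 11/12: the canonical form is 3F2(-1/6, 3/2, 5; -3/2, -3/5; 7/9). Verdict: none - this 3F2 at x = 7/9 matches no listed pattern, and upper {-1/6, 3/2, 5} holds no stopper.

Key observation: from the first term 11/12: roots of the ratio polynomials (C = 11/12) are the negated parameters.
Consecutive-term ratio: r(k) = (7/9) * (k-1/6) (k+3/2) (k+5) / [(k-3/2) (k-3/5) (k+1)] - rational in k, leading ratio (7/9); with t_0 = 11/12, classification follows.


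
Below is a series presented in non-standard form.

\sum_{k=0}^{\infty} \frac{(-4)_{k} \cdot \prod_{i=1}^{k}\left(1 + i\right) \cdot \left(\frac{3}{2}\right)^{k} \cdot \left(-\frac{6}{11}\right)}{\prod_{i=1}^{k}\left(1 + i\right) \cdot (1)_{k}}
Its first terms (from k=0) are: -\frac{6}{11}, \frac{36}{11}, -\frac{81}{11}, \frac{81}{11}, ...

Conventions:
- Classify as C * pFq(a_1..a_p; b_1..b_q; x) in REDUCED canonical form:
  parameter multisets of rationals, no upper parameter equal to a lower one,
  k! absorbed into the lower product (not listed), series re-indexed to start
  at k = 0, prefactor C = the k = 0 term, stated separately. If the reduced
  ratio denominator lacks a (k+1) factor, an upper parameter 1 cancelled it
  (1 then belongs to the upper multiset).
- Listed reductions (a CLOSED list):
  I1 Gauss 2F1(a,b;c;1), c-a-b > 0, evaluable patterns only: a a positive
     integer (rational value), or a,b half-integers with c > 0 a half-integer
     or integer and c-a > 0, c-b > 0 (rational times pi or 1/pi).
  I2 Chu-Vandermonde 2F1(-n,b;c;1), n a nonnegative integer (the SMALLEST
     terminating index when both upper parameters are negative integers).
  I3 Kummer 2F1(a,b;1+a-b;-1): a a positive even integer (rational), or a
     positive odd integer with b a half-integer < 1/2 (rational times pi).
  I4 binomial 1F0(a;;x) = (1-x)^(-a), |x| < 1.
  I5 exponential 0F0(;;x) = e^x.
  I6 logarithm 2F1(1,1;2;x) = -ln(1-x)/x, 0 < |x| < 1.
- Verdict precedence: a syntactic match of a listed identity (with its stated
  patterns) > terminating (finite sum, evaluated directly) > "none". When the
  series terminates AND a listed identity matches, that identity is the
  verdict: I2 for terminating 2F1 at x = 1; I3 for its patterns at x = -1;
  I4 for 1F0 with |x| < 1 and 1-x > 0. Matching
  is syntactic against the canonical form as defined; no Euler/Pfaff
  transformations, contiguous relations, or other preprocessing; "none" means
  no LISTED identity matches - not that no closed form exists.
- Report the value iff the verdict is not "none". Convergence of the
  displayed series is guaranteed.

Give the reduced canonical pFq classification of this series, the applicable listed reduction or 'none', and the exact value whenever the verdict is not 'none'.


Classification (C = -\frac{6}{11}): 1F0 with upper {-4}, lower {-}, argument x = \frac{3}{2}. Verdict: terminating. (-4)_k vanishes past k = 4, leaving a 5-term sum, computed directly. Its exact value is -\frac{3}{88}.

The tell: x = \frac{3}{2} and the running product (prefactor -6/11) telescopes to a rising factorial.
Term ratio: r(k) = \frac{3}{2} * (k-4) / [(k+1)] - poly over poly, x = \frac{3}{2} from leading terms; C = -\frac{6}{11} at k = 0.


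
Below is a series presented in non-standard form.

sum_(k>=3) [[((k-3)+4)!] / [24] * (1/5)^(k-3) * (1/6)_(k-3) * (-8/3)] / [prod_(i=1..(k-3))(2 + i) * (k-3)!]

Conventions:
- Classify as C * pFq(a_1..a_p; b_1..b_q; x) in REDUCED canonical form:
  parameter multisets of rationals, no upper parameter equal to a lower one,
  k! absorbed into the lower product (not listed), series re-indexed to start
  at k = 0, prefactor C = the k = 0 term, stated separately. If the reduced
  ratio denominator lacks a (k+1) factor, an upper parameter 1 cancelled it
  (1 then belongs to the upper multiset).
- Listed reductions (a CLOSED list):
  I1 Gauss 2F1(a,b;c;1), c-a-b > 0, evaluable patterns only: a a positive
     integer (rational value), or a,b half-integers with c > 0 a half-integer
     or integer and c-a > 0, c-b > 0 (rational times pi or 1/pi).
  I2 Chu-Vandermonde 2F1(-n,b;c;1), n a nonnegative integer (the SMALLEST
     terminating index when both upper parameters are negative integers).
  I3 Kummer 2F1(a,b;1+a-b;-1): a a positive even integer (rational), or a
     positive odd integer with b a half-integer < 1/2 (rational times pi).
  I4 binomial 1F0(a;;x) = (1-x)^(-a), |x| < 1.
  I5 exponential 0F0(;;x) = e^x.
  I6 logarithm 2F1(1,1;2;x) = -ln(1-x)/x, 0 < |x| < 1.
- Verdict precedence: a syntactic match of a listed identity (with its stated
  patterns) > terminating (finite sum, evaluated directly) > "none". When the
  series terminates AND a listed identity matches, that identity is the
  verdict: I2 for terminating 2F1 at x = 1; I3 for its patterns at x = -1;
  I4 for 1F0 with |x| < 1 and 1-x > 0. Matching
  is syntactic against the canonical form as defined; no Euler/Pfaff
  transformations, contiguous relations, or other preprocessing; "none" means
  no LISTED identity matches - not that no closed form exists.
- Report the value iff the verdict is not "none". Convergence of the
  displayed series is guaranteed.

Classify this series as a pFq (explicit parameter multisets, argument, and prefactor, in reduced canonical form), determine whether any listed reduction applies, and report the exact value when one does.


Key step: t_0 being -8/3, the factorial ratio (prefactor -8/3) (k+a-1)!/(a-1)! is a rising factorial (a)_k.
Step ratio: r(k) = (1/5) * (k+1/6) (k+5) / [(k+3) (k+1)] - poly over poly, x = (1/5) from leading terms; C = -8/3 at k = 0.

Prefactor -8/3, argument 1/5: 2F1 with upper {1/6, 5} over lower {3}. Verdict: none. No listed pattern accepts 2F1(1/6, 5; 3; 1/5).


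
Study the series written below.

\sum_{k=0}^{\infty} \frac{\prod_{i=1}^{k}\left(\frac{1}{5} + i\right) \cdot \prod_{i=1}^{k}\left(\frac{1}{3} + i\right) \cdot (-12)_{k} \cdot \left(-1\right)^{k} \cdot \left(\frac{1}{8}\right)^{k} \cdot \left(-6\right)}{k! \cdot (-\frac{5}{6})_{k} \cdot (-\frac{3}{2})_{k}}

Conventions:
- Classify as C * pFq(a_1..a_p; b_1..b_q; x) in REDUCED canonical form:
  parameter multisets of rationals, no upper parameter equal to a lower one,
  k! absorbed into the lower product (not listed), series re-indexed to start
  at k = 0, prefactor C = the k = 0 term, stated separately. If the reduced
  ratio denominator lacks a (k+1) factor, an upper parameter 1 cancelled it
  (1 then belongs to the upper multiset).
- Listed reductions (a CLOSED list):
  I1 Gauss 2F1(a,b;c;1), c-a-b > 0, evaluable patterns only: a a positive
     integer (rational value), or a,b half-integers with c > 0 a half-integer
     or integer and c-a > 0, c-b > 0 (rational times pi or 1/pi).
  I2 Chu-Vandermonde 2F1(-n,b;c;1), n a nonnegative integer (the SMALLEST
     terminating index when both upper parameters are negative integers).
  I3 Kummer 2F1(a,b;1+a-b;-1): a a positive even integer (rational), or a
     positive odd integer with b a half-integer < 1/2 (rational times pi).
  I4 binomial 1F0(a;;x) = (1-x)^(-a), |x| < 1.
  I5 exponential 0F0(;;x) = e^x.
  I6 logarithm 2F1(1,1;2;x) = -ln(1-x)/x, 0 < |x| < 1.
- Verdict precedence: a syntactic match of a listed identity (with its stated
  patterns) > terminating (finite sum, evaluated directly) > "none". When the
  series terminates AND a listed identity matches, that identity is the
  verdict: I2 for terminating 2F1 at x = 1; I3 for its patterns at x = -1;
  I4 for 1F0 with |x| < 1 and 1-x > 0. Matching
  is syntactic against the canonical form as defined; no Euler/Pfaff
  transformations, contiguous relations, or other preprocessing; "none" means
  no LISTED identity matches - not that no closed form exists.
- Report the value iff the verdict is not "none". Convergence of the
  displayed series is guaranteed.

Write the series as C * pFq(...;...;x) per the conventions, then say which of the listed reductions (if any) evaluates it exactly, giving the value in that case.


With C = -6: the canonical form is 3F2(-12, \frac{6}{5}, \frac{4}{3}; -\frac{3}{2}, -\frac{5}{6}; -\frac{1}{8}). Verdict: terminating - no listed pattern fits, but -12 in the upper list cuts the series at k = 12; direct evaluation. Sum: \frac{104708437643105694942}{6457611083984375}.

First insight: x = -\frac{1}{8} and the running product (C = -6, x = -1/8) telescopes to a rising factorial.
Step ratio: r(k) = -\frac{1}{8} * (k-12) (k+\frac{6}{5}) (k+\frac{4}{3}) / [(k-\frac{3}{2}) (k-\frac{5}{6}) (k+1)] - rational in k, leading ratio -\frac{1}{8}; with t_0 = -6, classification follows.


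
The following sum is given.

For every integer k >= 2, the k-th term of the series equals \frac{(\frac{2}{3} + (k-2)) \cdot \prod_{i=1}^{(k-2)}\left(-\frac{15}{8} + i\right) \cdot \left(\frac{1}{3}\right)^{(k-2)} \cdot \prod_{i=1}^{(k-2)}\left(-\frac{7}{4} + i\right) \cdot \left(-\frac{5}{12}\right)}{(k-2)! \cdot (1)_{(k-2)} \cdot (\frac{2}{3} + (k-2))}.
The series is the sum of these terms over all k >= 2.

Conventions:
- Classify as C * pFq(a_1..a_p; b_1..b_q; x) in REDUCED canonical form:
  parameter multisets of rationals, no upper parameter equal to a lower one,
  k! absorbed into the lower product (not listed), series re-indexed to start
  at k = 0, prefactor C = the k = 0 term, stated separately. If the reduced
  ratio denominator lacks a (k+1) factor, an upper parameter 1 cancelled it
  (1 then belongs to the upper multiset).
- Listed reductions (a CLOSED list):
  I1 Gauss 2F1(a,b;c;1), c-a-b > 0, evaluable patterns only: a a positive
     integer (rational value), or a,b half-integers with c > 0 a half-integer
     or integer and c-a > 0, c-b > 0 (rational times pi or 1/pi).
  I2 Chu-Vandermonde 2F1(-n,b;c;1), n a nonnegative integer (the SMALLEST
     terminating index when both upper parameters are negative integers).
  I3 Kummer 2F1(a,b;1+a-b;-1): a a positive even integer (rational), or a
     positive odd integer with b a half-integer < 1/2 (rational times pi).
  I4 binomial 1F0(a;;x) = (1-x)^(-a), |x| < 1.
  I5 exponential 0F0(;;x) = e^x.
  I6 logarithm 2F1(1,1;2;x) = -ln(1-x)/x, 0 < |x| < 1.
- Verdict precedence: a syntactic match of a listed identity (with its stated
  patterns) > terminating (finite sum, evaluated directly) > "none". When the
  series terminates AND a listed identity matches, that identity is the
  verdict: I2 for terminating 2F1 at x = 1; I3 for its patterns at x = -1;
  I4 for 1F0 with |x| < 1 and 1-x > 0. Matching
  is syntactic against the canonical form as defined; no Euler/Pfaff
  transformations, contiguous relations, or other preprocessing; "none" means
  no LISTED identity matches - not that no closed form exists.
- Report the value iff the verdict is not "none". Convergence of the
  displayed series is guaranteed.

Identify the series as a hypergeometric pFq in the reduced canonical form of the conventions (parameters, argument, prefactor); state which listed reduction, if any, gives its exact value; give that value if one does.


Key observation: from the first term -\frac{5}{12}: the running product (C = -5/12, x = 1/3) telescopes to a rising factorial.
Step ratio: r(k) = \frac{1}{3} * (k-\frac{7}{8}) (k-\frac{3}{4}) / [(k+1) (k+1)] - poly over poly, x = \frac{1}{3} from leading terms; C = -\frac{5}{12} at k = 0.

With C = -\frac{5}{12}: the canonical form is 2F1(-\frac{7}{8}, -\frac{3}{4}; 1; \frac{1}{3}). Verdict: none. A 2F1 with upper {-\frac{7}{8}, -\frac{3}{4}} fits none of I1-I6 at x = \frac{1}{3}; the sum runs forever.


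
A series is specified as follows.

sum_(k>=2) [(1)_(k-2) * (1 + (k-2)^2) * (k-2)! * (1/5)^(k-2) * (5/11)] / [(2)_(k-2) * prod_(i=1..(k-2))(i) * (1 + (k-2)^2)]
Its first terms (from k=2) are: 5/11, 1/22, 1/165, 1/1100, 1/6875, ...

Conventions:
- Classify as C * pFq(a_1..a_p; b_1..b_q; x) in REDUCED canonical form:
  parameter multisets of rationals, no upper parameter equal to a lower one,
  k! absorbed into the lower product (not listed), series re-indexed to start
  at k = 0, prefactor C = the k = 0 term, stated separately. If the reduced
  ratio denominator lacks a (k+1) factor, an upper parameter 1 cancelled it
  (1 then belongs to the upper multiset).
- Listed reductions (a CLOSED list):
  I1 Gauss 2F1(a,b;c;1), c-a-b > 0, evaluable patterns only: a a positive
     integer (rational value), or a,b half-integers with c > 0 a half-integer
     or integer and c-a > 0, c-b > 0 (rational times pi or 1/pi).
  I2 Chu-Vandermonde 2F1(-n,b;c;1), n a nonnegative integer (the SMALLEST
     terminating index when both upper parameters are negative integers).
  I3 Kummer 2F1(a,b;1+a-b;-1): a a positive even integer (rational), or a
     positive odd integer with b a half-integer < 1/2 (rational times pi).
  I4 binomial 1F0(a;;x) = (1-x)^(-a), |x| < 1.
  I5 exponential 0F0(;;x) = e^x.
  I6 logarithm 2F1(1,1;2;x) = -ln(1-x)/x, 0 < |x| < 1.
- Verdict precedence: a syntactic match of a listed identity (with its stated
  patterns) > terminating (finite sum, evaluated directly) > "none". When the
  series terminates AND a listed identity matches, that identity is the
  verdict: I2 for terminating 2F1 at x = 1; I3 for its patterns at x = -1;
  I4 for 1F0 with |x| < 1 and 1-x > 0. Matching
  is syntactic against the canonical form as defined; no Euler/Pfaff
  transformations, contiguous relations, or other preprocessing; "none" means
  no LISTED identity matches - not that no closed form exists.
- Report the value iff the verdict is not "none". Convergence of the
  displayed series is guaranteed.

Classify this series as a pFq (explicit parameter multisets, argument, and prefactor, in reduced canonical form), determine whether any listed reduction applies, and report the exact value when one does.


At argument 1/5: a 2F1 with upper {1, 1}, lower {2}, scaled by C = 5/11. Verdict (x = 1/5): the I6 logarithm reduction applies (the logarithm: parameters (1,1;2), x = 1/5). Exact value: (-25/11) * ln(4/5).

First insight: with t_0 = 5/11, the product of the first k integers (C = 5/11, x = 1/5) is k!.
Ratio: r(k) = (1/5) * (k+1) (k+1) / [(k+2) (k+1)] - poly over poly, x = (1/5) from leading terms; C = 5/11 at k = 0.


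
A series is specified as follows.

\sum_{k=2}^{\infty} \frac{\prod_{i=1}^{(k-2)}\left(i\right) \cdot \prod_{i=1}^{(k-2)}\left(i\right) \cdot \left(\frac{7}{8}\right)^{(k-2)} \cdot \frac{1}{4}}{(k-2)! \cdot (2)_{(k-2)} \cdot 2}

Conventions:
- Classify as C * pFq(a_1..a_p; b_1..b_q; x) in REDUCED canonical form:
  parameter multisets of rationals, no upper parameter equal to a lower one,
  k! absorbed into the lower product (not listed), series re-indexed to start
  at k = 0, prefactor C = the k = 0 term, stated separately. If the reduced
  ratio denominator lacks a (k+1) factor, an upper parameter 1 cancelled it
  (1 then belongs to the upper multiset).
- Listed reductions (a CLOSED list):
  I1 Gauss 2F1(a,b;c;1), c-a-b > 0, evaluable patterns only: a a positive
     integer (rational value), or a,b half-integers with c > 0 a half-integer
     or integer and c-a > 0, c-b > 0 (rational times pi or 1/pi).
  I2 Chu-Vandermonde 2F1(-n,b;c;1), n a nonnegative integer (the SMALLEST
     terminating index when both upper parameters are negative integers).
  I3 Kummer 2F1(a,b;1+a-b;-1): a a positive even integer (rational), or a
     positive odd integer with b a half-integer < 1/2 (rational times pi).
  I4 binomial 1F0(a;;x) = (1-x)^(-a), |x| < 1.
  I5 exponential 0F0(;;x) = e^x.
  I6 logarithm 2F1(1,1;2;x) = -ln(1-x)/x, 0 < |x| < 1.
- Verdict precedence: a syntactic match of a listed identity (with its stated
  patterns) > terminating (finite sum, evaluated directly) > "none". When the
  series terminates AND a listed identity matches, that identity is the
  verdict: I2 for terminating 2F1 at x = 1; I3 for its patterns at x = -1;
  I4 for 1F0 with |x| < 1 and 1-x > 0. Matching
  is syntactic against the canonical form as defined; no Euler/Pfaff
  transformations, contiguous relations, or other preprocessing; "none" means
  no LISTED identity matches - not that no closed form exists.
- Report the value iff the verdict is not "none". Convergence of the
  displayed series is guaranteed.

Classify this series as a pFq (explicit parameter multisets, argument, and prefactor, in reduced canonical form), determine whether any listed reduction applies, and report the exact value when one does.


Key observation: with t_0 = \frac{1}{8}, the running product (C = 1/8) telescopes to a rising factorial.
Term ratio: r(k) = \frac{7}{8} * (k+1) (k+1) / [(k+2) (k+1)] ; factor over Q: parameters, x = \frac{7}{8}, and C = \frac{1}{8}.

The series (x = \frac{7}{8}) is 2F1: upper {1, 1}, lower {2}, prefactor \frac{1}{8}. Verdict at x = \frac{7}{8}: the I6 logarithm reduction matches (the logarithm: parameters (1,1;2), x = \frac{7}{8}). Value: \left(-\frac{1}{7}\right) \cdot \ln\left(\frac{1}{8}\right).


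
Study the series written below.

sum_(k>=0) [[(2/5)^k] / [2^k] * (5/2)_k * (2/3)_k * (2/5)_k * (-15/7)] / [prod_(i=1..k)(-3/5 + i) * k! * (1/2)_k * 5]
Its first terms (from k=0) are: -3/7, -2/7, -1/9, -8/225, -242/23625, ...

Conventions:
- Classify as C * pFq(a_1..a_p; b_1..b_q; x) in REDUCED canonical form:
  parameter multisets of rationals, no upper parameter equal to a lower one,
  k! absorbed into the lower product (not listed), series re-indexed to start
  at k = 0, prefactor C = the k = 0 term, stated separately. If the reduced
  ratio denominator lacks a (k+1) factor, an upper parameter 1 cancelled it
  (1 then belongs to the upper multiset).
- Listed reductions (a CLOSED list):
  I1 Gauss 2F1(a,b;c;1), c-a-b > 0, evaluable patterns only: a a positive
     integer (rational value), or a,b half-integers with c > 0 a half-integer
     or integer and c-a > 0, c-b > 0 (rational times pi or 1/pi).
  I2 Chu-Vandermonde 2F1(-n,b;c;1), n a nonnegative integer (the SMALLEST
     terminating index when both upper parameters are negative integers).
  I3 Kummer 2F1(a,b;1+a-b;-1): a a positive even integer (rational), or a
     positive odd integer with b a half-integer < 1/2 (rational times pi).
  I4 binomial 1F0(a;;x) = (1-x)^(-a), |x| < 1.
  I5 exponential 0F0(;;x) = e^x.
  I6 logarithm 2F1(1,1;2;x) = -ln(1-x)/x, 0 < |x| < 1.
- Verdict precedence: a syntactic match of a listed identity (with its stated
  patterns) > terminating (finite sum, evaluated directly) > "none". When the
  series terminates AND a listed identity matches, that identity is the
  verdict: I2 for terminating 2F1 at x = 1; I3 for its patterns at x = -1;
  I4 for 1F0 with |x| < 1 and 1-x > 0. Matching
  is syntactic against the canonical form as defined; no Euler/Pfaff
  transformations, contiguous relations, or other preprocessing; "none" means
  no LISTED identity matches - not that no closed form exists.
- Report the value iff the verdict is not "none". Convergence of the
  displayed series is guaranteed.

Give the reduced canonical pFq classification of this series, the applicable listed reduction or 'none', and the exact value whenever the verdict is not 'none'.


x = 1/5 here; the reduced form reads 2F1, upper {2/3, 5/2}, lower {1/2}, C = -3/7. Verdict: none (x = 1/5): each listed identity misses the multisets {2/3, 5/2} ; {1/2}.

Key observation: with t_0 = -3/7, the lower running product (prefactor -3/7) is a rising factorial.
Term ratio: r(k) = (1/5) * (k+2/3) (k+5/2) / [(k+1/2) (k+1)] ; factor over Q: parameters, x = (1/5), and C = -3/7.


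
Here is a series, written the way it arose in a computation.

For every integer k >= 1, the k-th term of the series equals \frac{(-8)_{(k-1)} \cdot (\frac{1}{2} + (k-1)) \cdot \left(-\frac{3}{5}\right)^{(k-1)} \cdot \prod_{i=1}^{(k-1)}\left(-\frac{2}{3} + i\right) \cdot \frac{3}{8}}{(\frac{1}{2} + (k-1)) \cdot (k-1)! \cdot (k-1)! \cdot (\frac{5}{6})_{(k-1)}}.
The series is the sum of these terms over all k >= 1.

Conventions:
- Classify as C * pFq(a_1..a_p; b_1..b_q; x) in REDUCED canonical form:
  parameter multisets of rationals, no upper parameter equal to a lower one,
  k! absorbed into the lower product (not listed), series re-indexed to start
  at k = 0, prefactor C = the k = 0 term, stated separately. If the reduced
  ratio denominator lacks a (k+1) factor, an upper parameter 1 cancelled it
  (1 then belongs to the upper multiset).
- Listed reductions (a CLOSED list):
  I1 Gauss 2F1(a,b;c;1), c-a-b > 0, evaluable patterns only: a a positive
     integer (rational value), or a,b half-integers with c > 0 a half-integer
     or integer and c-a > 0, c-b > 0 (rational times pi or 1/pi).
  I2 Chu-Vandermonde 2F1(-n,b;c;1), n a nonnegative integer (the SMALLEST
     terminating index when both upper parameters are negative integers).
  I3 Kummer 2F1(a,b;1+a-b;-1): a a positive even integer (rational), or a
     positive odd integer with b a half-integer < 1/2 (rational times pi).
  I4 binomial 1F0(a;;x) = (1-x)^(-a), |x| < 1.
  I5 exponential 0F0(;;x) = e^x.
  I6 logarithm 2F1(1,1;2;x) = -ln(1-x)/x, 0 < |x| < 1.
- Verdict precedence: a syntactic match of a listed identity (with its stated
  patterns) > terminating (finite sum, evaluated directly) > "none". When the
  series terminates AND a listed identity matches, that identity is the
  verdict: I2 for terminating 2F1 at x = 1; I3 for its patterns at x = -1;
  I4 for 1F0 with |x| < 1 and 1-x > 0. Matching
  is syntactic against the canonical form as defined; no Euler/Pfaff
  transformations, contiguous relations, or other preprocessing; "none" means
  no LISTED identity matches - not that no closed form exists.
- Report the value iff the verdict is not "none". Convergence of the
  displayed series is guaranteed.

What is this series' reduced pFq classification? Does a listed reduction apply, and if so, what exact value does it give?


This is \frac{3}{8} * 2F2(-8, \frac{1}{3}; \frac{5}{6}, 1; -\frac{3}{5}) in reduced canonical form. Verdict: terminating - the sum ends at index 8 because -8 is a negative integer; exact evaluation follows. Hence: \frac{244237402815047283}{131442928203125000}.

Structural cue: from the first term \frac{3}{8}: the denominator's factorial ratio (prefactor 3/8) is a lower Pochhammer.
Consecutive-term ratio: r(k) = -\frac{3}{5} * (k-8) (k+\frac{1}{3}) / [(k+\frac{5}{6}) (k+1) (k+1)] - rational in k, leading ratio -\frac{3}{5}; with t_0 = \frac{3}{8}, classification follows.


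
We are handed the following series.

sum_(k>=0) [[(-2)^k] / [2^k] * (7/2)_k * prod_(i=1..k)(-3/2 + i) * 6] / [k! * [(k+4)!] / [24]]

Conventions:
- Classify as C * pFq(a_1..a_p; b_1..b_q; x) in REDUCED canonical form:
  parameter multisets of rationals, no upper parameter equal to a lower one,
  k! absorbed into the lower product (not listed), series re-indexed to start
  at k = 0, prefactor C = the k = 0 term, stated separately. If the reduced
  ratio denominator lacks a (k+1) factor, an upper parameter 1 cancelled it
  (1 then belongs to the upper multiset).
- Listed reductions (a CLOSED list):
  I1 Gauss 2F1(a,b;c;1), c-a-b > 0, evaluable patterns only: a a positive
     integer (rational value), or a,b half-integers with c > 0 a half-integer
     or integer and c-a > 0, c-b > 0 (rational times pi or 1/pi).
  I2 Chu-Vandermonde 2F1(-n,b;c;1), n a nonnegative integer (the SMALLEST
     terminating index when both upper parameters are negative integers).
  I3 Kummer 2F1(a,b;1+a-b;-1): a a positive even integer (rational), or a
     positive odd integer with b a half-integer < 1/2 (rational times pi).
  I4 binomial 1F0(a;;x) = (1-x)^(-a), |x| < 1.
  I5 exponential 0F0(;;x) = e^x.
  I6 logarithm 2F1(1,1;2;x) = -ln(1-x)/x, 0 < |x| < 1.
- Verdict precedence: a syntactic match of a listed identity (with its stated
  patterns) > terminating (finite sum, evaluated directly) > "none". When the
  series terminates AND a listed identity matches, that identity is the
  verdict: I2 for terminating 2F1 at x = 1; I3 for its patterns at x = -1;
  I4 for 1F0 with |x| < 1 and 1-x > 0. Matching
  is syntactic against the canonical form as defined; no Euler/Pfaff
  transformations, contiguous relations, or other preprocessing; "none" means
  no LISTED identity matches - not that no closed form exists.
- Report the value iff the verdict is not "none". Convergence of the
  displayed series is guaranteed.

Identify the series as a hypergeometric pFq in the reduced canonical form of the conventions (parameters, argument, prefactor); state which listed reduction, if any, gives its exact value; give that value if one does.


At argument -1: a 2F1 with upper {-1/2, 7/2}, lower {5}, scaled by C = 6. Verdict: none here - no I1-I6 shape fits x = -1 with lower {5}.

Structural cue: x = (-1) and the two k-th powers (C = 6, x = -1) combine into one argument.
Term ratio: r(k) = (-1) * (k-1/2) (k+7/2) / [(k+5) (k+1)] - rational; roots negated = parameters, x = (-1), C = 6.


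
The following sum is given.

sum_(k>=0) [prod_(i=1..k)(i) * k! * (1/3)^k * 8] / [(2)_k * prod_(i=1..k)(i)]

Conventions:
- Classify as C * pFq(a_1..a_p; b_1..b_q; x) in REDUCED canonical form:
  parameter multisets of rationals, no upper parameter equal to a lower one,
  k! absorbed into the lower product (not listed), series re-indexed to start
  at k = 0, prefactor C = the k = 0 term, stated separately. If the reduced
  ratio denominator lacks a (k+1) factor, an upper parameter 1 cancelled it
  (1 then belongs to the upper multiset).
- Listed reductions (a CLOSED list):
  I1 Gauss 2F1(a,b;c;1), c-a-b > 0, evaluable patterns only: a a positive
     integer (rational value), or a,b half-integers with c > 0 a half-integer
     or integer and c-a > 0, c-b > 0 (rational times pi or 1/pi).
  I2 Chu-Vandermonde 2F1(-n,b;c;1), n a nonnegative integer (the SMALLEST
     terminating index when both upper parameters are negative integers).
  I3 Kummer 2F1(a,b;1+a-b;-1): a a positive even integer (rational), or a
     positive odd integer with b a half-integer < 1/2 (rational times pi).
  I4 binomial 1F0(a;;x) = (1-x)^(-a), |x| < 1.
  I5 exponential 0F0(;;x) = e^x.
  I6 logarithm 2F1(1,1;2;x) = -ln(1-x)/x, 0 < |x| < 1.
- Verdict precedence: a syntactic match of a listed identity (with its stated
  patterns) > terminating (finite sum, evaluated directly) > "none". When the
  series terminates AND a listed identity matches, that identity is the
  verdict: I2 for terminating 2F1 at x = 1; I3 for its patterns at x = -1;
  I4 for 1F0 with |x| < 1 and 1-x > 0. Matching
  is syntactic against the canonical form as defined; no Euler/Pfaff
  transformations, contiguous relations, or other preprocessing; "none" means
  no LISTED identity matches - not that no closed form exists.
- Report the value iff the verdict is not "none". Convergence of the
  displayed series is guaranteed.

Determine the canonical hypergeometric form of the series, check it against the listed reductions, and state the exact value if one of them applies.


Reduced: x = 1/3, 2F1, upper = {1, 1}, lower = {2}, C = 8. Verdict: the logarithmic series (I6) matches (the logarithm: parameters (1,1;2), x = 1/3). Sum: (-24) * ln(2/3).

The tell: t_0 = 8 here, and the product of the first k integers (C = 8) is k!.
Step ratio: r(k) = (1/3) * (k+1) (k+1) / [(k+2) (k+1)] ; factor over Q: parameters, x = (1/3), and C = 8.


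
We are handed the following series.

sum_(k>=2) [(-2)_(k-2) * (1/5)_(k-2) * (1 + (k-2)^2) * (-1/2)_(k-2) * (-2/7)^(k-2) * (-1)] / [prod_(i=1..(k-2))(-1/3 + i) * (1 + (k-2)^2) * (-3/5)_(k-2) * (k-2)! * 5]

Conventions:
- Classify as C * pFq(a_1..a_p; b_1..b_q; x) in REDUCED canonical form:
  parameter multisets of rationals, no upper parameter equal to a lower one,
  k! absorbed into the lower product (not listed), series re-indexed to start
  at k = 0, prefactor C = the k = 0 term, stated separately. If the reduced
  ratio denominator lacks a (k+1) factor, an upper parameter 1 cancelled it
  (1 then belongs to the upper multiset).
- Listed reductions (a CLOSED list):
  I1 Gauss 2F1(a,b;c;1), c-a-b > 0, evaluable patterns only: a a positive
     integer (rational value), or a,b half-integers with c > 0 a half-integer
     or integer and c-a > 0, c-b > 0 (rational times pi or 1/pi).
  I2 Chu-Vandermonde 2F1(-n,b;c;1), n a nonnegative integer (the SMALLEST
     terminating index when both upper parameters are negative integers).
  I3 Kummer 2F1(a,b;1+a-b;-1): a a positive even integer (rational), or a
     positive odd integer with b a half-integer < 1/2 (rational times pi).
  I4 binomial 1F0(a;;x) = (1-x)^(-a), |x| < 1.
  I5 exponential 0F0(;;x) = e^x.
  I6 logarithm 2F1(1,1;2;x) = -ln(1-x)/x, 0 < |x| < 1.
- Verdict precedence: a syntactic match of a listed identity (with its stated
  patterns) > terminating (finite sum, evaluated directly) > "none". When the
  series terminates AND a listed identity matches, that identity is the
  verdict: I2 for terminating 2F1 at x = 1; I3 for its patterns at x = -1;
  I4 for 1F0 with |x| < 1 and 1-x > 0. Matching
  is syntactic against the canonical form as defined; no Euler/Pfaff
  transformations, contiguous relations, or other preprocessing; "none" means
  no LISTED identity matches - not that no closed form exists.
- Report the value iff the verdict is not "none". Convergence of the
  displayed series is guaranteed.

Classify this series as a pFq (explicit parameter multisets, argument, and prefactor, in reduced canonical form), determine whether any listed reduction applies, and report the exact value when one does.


Reduced: x = -2/7, 3F2, upper = {-2, -1/2, 1/5}, lower = {-3/5, 2/3}, C = -1/5. Verdict: terminating. (-2)_k vanishes past k = 2, leaving a 3-term sum, computed directly. Its exact value is -569/2450.

First insight: from the first term -1/5: the constant factors (C = -1/5, x = -2/7) combine into one prefactor.
Adjacent-term ratio: r(k) = (-2/7) * (k-2) (k-1/2) (k+1/5) / [(k-3/5) (k+2/3) (k+1)] - rational in k. x = (-2/7); t_0 = -1/5; negate the roots.


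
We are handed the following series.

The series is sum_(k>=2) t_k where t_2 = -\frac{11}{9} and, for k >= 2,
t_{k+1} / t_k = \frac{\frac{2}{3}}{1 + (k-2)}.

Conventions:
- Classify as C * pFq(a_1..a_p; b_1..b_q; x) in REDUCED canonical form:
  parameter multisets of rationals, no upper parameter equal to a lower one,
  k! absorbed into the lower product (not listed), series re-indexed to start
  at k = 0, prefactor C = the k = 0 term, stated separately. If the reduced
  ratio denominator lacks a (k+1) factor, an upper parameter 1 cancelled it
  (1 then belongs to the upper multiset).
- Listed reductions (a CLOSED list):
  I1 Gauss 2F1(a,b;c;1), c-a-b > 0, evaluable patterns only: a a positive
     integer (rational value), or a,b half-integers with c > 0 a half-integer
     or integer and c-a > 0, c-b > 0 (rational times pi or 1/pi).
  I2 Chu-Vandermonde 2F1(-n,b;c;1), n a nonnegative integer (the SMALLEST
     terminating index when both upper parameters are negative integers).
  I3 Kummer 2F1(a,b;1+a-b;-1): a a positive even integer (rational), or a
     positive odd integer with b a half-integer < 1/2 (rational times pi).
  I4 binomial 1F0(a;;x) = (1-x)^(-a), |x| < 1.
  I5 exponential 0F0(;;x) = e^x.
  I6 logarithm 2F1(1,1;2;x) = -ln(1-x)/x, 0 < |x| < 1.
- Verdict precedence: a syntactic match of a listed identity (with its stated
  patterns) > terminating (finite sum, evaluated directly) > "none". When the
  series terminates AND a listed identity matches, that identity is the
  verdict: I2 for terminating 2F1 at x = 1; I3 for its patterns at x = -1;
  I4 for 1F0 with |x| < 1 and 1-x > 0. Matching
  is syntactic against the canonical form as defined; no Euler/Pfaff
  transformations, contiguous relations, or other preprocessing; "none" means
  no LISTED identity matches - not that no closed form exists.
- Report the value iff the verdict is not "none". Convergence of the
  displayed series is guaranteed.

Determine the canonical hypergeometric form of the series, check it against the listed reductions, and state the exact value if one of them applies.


Reduced: x = \frac{2}{3}, 0F0, upper = {-}, lower = {-}, C = -\frac{11}{9}. Verdict (x = \frac{2}{3}): exponential (I5) applies (the 0F0 exponential series at x = \frac{2}{3}). Value: \left(-\frac{11}{9}\right) \cdot e^{\frac{2}{3}}.

Structural cue: t_0 = -\frac{11}{9} here, and the expanded ratio factors over Q; C = -11/9, x = 2/3, roots give parameters.
Adjacent-term ratio: r(k) = \frac{2}{3} * 1 / [(k+1)] - rational; roots negated = parameters, x = \frac{2}{3}, C = -\frac{11}{9}.


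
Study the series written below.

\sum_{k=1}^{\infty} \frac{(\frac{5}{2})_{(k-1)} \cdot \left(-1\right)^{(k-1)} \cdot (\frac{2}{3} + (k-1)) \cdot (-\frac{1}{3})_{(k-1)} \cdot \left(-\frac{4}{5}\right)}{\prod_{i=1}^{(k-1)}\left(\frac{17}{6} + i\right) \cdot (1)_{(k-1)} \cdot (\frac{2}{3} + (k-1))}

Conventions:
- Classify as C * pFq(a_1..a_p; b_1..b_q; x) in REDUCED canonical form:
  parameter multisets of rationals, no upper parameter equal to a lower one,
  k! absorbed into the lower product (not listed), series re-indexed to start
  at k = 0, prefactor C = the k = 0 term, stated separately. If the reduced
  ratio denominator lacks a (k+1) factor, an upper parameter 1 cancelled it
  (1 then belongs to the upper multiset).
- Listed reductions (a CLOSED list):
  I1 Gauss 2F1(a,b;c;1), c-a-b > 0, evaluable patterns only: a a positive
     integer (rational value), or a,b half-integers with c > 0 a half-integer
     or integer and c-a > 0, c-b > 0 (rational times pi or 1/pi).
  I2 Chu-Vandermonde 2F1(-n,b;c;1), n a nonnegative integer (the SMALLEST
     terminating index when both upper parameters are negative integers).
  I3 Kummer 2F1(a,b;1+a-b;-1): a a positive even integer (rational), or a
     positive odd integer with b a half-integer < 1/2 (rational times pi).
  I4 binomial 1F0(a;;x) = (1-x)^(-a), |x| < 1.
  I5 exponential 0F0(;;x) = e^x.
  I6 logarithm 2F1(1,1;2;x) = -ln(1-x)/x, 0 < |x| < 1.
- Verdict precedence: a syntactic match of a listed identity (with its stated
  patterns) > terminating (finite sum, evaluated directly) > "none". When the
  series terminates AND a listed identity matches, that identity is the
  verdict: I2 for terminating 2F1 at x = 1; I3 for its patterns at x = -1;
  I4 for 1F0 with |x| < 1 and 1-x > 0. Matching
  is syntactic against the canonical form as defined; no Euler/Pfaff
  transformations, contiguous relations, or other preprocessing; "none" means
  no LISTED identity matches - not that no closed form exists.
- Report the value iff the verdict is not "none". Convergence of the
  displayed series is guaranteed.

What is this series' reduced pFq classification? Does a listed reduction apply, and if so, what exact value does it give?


Prefactor -\frac{4}{5}, argument -1: 2F1 with upper {-\frac{1}{3}, \frac{5}{2}} over lower {\frac{23}{6}}. Verdict: none - this 2F1 at x = -1 matches no listed pattern, and upper {-\frac{1}{3}, \frac{5}{2}} holds no stopper.

Key observation: with t_0 = -\frac{4}{5}, the factor k + 2/3 cancels (top and bottom), leaving C = -4/5, x = -1.
Ratio: r(k) = -1 * (k-\frac{1}{3}) (k+\frac{5}{2}) / [(k+\frac{23}{6}) (k+1)] - rational; roots negated = parameters, x = -1, C = -\frac{4}{5}.


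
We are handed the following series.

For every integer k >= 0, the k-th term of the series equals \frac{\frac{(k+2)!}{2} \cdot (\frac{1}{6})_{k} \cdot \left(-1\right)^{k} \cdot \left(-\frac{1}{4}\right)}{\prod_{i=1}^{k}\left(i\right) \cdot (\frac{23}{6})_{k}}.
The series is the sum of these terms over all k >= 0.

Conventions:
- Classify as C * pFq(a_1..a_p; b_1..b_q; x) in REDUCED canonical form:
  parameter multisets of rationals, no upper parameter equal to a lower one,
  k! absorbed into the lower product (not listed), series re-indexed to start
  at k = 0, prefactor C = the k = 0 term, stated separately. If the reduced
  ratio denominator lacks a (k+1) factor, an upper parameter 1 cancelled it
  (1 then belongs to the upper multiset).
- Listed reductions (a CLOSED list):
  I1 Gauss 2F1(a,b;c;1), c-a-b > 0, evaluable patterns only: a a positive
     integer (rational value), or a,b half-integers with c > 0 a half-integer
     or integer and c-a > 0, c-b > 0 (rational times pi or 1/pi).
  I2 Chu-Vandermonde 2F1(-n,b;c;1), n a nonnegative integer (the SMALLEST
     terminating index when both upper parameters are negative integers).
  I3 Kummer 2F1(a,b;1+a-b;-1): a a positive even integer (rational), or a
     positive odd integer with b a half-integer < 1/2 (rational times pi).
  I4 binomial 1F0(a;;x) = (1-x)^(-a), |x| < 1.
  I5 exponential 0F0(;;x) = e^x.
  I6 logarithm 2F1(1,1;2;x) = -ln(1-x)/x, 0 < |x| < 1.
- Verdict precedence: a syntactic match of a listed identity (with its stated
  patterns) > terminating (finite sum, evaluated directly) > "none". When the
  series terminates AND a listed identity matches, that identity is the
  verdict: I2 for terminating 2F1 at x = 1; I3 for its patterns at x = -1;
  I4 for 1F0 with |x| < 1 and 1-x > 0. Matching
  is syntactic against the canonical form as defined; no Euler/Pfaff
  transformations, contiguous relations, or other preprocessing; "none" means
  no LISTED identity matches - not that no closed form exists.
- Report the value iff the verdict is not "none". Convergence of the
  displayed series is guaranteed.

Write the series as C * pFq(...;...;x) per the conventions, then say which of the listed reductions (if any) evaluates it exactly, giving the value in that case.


The series (x = -1) is 2F1: upper {\frac{1}{6}, 3}, lower {\frac{23}{6}}, prefactor -\frac{1}{4}. Verdict: none. Every listed pattern misses the 2F1 form at -1, upper {\frac{1}{6}, 3}.

Structural cue: with t_0 = -\frac{1}{4}, the factorial ratio (C = -1/4) (k+a-1)!/(a-1)! is a rising factorial (a)_k.
Term ratio: r(k) = -1 * (k+\frac{1}{6}) (k+3) / [(k+\frac{23}{6}) (k+1)] ; factor over Q: parameters, x = -1, and C = -\frac{1}{4}.
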